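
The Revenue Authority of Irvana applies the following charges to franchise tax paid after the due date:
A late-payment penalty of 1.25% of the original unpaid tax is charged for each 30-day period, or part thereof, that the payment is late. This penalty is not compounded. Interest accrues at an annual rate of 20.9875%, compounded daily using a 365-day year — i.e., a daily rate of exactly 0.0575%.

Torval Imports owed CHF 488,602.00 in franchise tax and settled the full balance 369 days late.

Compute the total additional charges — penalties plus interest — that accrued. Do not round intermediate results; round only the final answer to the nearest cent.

Penalty periods: ⌈369/30⌉ = 13; penalty = 13 × 1.25% × CHF 488,602.00 = CHF 79,397.83…
Interest: CHF 488,602.00 × ((1 + 0.000575)^369 − 1) = CHF 488,602.00 × 0.23628884… = CHF 115,451.2010…
Penalties + interest = CHF 79,397.8250 + CHF 115,451.2010… = CHF 194,849.03

CHF 194,849.03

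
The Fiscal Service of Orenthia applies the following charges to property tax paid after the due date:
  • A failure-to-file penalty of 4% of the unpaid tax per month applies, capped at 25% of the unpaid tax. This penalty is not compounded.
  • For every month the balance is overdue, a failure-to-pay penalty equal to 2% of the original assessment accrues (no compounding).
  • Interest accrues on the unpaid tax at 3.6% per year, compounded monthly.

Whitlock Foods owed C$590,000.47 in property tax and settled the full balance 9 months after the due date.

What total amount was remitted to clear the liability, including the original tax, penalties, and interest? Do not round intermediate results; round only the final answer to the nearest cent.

Failure-to-file: 9 × 4% × C$590,000.47 = C$212,400.17…, capped at 25% × C$590,000.47 = C$147,500.12…
Failure-to-pay penalty: 9 × 2% × C$590,000.47 = C$106,200.08…
Interest (3.6%/yr ÷ 12 = 0.3%/month): C$590,000.47 × ((1 + 0.003)^9 − 1) = C$16,122.5170…
Total = C$590,000.47 + C$253,700.2021 + C$16,122.5170… = C$859,823.19

C$859,823.19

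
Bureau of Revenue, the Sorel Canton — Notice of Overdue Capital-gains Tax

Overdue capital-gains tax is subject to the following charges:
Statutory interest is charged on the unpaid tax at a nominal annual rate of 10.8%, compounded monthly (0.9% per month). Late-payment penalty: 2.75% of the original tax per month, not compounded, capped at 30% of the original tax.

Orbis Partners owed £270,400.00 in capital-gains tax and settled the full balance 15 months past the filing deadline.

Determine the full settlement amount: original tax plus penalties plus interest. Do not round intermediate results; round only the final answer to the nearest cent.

Penalty (uncapped): 15 × 2.75% × £270,400.00 = £111,540.00; cap = 30% × £270,400.00 = £81,120.00 → penalty = £81,120.00
Interest: £270,400.00 × ((1 + 0.009)^15 − 1) = £270,400.00 × 0.1438458… = £38,895.9126…
Total = £270,400.00 + £81,120.0000 + £38,895.9126… = £390,415.91

£390,415.91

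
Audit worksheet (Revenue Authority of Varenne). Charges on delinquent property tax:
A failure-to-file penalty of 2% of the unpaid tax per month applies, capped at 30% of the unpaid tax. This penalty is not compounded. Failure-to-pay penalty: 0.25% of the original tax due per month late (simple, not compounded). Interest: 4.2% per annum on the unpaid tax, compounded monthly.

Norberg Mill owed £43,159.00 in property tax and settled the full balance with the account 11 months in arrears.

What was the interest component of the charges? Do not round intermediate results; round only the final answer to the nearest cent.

Interest (4.2%/yr ÷ 12 = 0.35%/month): £43,159.00 × ((1 + 0.0035)^11 − 1) = £1,691.0073…

£1,691.01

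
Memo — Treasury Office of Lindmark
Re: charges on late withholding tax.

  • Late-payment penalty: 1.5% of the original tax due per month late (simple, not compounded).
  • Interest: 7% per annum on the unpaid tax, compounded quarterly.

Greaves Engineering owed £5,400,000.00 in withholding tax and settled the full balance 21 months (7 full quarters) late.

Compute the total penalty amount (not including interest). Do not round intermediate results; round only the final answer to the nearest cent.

£1,701,000.00

Late-payment penalty: 21 × 1.5% × £5,400,000.00 = £1,701,000.00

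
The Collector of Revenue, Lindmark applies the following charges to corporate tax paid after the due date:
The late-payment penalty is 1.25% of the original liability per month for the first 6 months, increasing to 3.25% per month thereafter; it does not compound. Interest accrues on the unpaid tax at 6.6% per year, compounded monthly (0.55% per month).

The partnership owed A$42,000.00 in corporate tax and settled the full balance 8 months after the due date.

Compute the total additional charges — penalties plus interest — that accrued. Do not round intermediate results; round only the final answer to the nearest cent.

Penalty, months 1–6: 6 × 1.25% × A$42,000.00 = A$3,150.00
Penalty, months 7–8: 2 × 3.25% × A$42,000.00 = A$2,730.00
Interest: A$42,000.00 × ((1 + 0.0055)^8 − 1) = A$42,000.00 × 0.0448564… = A$1,883.9680…
Penalties + interest = A$5,880.0000 + A$1,883.9680… = A$7,763.97

A$7,763.97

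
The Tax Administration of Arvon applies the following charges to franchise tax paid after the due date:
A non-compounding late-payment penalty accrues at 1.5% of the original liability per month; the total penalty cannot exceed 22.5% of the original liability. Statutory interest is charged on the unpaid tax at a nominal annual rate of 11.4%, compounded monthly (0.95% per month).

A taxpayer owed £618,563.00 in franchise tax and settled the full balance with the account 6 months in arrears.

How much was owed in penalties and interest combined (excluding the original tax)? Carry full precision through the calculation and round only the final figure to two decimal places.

£91,776.82

Penalty: 6 × 1.5% × £618,563.00 = £55,670.67 (below the 22.5% cap of £139,176.68…)
Interest: £618,563.00 × ((1 + 0.0095)^6 − 1) = £618,563.00 × 0.0583710… = £36,106.1533…
Penalties + interest = £55,670.6700 + £36,106.1533… = £91,776.82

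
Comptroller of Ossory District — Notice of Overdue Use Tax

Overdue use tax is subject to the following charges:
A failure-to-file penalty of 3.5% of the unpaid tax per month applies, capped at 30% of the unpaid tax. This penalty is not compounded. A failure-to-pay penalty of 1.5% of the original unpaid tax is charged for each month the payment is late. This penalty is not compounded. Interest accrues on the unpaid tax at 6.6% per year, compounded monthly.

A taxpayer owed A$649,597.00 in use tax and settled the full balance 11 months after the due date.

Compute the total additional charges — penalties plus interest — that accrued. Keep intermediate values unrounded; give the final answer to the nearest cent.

A$342,462.02

Failure-to-file: 11 × 3.5% × A$649,597.00 = A$250,094.85…, capped at 30% × A$649,597.00 = A$194,879.10
Failure-to-pay penalty = 1.5% × A$649,597.00 × 11 mo = A$107,183.51…
Interest (6.6%/yr ÷ 12 = 0.55%/month): A$649,597.00 × ((1 + 0.0055)^11 − 1) = A$40,399.4158…
Penalties + interest = A$302,062.6050 + A$40,399.4158… = A$342,462.02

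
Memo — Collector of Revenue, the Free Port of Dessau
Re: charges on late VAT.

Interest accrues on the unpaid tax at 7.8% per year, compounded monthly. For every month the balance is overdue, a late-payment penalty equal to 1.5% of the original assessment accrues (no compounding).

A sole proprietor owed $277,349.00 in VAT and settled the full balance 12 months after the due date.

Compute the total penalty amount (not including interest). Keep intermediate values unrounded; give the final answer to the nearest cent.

$49,922.82

Late-payment penalty = 1.5% × $277,349.00 × 12 mo = $49,922.82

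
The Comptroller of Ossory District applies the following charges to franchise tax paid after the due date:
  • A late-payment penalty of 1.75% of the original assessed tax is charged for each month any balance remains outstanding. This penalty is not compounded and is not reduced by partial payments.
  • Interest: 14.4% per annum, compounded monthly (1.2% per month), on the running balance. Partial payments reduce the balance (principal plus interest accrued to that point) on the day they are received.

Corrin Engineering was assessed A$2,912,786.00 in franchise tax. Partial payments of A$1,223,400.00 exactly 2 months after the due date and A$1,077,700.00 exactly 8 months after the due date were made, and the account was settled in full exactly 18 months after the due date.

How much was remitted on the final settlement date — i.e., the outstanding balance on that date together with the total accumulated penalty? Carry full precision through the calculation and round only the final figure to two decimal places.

A$1,833,047.96

Balance at month 2: A$2,912,786.0000 × (1 + 0.012)^2 = A$2,983,112.3052…
After A$1,223,400.00 payment: A$2,983,112.3052… − A$1,223,400.00 = A$1,759,712.3052…
Balance at month 8: A$1,759,712.3052… × (1 + 0.012)^6 = A$1,890,273.9354…
After A$1,077,700.00 payment: A$1,890,273.9354… − A$1,077,700.00 = A$812,573.9354…
Balance at month 18: A$812,573.9354… × (1 + 0.012)^10 = A$915,520.3719…
Penalty: 18 × 1.75% × A$2,912,786.00 = A$917,527.59
Final settlement = outstanding balance + penalty = A$915,520.3719… + A$917,527.59 = A$1,833,047.96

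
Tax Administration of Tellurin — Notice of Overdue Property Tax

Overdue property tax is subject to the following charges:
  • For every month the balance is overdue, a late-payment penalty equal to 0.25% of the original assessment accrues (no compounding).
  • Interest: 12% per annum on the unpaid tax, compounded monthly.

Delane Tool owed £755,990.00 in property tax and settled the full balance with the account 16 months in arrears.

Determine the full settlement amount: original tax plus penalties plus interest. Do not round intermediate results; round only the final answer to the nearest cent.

£916,697.33

Late-payment penalty = 0.25% × £755,990.00 × 16 mo = £30,239.60
Interest (12%/yr ÷ 12 = 1%/month): £755,990.00 × ((1 + 0.01)^16 − 1) = £130,467.7298…
Total = £755,990.00 + £30,239.6000 + £130,467.7298… = £916,697.33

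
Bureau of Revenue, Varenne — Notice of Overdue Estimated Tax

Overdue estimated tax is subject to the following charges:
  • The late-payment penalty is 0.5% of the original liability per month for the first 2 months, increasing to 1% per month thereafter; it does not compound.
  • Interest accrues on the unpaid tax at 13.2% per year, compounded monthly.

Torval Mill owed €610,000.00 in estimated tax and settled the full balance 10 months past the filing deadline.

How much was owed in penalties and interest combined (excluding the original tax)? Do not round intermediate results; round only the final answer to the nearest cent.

Penalty, months 1–2: 2 × 0.5% × €610,000.00 = €6,100.00
Penalty, months 3–10: 8 × 1% × €610,000.00 = €48,800.00
Interest (13.2%/yr ÷ 12 = 1.1%/month): €610,000.00 × ((1 + 0.011)^10 − 1) = €70,520.7797…
Penalties + interest = €54,900.0000 + €70,520.7797… = €125,420.78

€125,420.78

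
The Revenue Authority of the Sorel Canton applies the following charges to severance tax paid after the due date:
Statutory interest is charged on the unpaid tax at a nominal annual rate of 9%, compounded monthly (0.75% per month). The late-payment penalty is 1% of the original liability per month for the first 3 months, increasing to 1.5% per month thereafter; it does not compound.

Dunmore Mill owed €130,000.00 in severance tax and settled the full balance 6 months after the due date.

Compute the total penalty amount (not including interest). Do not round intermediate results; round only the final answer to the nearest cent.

€9,750.00

Penalty, months 1–3: 3 × 1% × €130,000.00 = €3,900.00
Penalty, months 4–6: 3 × 1.5% × €130,000.00 = €5,850.00
Total penalty = €3,900.00 + €5,850.00 = €9,750.00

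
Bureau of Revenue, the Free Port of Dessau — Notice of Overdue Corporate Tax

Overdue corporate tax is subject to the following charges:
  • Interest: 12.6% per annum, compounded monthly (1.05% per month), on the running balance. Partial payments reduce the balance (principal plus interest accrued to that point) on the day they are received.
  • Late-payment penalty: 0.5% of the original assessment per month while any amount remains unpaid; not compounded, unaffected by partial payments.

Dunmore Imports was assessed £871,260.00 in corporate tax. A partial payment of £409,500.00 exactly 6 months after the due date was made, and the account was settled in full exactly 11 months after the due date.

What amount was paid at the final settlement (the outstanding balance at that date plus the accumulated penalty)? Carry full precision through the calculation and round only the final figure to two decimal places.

£593,807.91

Balance at month 6: £871,260.0000 × (1 + 0.0105)^6 = £927,610.5576…
After £409,500.00 payment: £927,610.5576… − £409,500.00 = £518,110.5576…
Balance at month 11: £518,110.5576… × (1 + 0.0105)^5 = £545,888.6081…
Penalty: 11 × 0.5% × £871,260.00 = £47,919.30
Final settlement = outstanding balance + penalty = £545,888.6081… + £47,919.30 = £593,807.91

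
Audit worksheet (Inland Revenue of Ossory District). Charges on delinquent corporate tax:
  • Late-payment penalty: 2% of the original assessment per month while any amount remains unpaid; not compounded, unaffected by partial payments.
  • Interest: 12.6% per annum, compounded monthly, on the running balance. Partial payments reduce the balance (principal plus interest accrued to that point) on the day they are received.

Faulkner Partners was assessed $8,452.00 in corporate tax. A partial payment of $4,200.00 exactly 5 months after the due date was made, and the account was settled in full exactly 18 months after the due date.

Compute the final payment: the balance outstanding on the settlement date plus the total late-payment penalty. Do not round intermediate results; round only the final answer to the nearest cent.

Monthly rate = 12.6% ÷ 12 = 1.05%
Balance at month 5: $8,452.0000 × (1 + 0.0105)^5 = $8,905.1467…
After $4,200.00 payment: $8,905.1467… − $4,200.00 = $4,705.1467…
Balance at month 18: $4,705.1467… × (1 + 0.0105)^13 = $5,389.4606…
Penalty: 18 × 2% × $8,452.00 = $3,042.72
Final settlement = outstanding balance + penalty = $5,389.4606… + $3,042.72 = $8,432.18

$8,432.18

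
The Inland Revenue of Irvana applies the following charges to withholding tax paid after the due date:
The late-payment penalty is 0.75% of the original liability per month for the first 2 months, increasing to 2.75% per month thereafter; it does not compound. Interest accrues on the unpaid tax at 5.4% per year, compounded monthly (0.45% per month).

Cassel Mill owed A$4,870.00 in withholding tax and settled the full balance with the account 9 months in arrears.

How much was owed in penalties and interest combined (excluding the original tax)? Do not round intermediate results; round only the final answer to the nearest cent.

Penalty, months 1–2: 2 × 0.75% × A$4,870.00 = A$73.05
Penalty, months 3–9: 7 × 2.75% × A$4,870.00 = A$937.48…
Interest: A$4,870.00 × ((1 + 0.0045)^9 − 1) = A$4,870.00 × 0.0412367… = A$200.8228…
Penalties + interest = A$1,010.5250 + A$200.8228… = A$1,211.35

A$1,211.35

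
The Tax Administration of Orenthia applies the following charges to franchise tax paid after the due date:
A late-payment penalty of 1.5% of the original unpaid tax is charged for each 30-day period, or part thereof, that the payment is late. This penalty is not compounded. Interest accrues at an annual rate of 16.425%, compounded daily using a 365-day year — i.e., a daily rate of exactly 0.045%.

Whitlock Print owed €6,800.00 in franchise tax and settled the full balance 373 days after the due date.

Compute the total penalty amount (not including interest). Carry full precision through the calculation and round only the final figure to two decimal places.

€1,326.00

Penalty periods: ⌈373/30⌉ = 13; penalty = 13 × 1.5% × €6,800.00 = €1,326.00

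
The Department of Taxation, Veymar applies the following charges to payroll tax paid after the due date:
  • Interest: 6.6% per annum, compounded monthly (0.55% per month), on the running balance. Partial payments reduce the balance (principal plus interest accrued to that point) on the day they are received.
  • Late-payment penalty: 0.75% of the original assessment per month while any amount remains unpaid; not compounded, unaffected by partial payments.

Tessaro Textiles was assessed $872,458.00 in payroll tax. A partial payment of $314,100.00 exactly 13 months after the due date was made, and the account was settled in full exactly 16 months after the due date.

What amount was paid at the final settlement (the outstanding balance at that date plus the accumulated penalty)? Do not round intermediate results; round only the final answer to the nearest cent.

$737,867.84

Balance at month 13: $872,458.0000 × (1 + 0.0055)^13 = $936,939.4026…
After $314,100.00 payment: $936,939.4026… − $314,100.00 = $622,839.4026…
Balance at month 16: $622,839.4026… × (1 + 0.0055)^3 = $633,172.8790…
Penalty: 16 × 0.75% × $872,458.00 = $104,694.96
Final settlement = outstanding balance + penalty = $633,172.8790… + $104,694.96 = $737,867.84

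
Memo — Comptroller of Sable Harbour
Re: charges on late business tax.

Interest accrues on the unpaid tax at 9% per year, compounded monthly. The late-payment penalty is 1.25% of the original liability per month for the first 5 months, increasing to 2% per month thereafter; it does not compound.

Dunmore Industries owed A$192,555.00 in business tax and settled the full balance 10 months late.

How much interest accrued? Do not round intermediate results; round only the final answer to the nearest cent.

Interest (9%/yr ÷ 12 = 0.75%/month): A$192,555.00 × ((1 + 0.0075)^10 − 1) = A$14,938.9070…

A$14,938.91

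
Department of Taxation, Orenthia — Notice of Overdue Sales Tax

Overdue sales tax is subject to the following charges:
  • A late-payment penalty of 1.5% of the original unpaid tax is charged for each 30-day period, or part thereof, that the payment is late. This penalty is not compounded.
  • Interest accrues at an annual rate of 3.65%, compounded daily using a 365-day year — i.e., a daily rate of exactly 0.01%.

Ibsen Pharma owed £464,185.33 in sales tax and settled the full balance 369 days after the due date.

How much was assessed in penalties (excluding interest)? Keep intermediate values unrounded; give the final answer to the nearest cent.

£90,516.14

Penalty periods: ⌈369/30⌉ = 13; penalty = 13 × 1.5% × £464,185.33 = £90,516.14…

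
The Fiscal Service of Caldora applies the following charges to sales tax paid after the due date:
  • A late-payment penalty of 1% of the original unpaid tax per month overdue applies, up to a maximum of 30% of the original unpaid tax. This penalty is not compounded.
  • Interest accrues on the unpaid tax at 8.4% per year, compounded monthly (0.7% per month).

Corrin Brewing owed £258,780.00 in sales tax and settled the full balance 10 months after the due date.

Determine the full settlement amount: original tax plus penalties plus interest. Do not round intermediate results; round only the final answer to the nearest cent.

Penalty: 10 × 1% × £258,780.00 = £25,878.00 (below the 30% cap of £77,634.00)
Interest: £258,780.00 × ((1 + 0.007)^10 − 1) = £258,780.00 × 0.0722467… = £18,695.9929…
Total = £258,780.00 + £25,878.0000 + £18,695.9929… = £303,353.99

£303,353.99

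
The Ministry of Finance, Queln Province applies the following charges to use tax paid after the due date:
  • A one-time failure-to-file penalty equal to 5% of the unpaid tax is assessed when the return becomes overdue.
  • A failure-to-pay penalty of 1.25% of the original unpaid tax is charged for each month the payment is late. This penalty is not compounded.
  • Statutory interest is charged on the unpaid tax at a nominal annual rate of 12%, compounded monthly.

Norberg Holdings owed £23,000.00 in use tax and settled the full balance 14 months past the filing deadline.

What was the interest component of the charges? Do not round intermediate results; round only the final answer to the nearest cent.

£3,437.91

Interest (12%/yr ÷ 12 = 1%/month): £23,000.00 × ((1 + 0.01)^14 − 1) = £3,437.9069…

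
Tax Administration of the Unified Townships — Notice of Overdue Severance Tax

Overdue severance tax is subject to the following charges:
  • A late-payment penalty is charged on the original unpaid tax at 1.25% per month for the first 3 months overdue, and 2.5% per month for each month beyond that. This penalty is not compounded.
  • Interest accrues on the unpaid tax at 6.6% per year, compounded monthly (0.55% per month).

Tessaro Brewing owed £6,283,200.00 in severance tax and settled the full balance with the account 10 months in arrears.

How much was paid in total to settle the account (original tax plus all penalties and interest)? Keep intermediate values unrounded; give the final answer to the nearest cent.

£7,972,635.67

Penalty, months 1–3: 3 × 1.25% × £6,283,200.00 = £235,620.00
Penalty, months 4–10: 7 × 2.5% × £6,283,200.00 = £1,099,560.00
Interest: £6,283,200.00 × ((1 + 0.0055)^10 − 1) = £6,283,200.00 × 0.0563814… = £354,255.6655…
Total = £6,283,200.00 + £1,335,180.0000 + £354,255.6655… = £7,972,635.67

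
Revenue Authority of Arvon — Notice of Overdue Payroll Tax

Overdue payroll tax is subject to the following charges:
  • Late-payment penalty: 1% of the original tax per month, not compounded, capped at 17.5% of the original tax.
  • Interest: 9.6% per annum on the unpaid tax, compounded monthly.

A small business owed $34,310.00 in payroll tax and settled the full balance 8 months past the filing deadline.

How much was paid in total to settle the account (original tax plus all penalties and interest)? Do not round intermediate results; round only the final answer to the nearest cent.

$39,313.12

Penalty: 8 × 1% × $34,310.00 = $2,744.80 (below the 17.5% cap of $6,004.25)
Interest (9.6%/yr ÷ 12 = 0.8%/month): $34,310.00 × ((1 + 0.008)^8 − 1) = $2,258.3172…
Total = $34,310.00 + $2,744.8000 + $2,258.3172… = $39,313.12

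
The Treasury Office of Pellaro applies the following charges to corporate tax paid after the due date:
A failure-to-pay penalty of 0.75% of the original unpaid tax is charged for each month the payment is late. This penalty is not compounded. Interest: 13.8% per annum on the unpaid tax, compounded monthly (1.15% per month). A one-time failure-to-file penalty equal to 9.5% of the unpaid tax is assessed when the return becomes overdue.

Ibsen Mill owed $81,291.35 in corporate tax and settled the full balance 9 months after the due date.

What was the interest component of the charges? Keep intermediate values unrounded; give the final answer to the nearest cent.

Interest: $81,291.35 × ((1 + 0.0115)^9 − 1) = $81,291.35 × 0.1083910… = $8,811.2493…

$8,811.25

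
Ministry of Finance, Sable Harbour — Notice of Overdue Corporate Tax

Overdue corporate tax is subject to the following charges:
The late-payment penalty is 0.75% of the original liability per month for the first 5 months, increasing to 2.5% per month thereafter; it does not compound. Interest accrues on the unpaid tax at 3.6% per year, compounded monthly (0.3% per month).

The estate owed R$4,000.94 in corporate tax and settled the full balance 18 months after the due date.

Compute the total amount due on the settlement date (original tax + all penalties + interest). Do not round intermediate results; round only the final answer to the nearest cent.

Penalty, months 1–5: 5 × 0.75% × R$4,000.94 = R$150.04…
Penalty, months 6–18: 13 × 2.5% × R$4,000.94 = R$1,300.31…
Interest: R$4,000.94 × ((1 + 0.003)^18 − 1) = R$4,000.94 × 0.0553993… = R$221.6492…
Total = R$4,000.94 + R$1,450.3408… + R$221.6492… = R$5,672.93

R$5,672.93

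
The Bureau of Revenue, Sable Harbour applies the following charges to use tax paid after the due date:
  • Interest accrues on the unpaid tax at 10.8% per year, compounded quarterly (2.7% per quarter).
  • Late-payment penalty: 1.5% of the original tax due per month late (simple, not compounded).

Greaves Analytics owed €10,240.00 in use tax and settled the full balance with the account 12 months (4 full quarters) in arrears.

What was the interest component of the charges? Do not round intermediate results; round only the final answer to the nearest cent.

Interest: €10,240.00 × ((1 + 0.027)^4 − 1) = €10,240.00 × 0.1124533… = €1,151.5214…

€1,151.52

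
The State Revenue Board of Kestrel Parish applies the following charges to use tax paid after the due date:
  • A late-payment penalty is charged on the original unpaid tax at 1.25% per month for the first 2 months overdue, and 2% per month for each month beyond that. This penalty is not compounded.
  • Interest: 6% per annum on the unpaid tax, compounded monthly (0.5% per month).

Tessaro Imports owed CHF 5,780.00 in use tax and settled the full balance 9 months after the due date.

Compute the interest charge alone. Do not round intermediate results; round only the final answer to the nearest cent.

CHF 265.36

Interest: CHF 5,780.00 × ((1 + 0.005)^9 − 1) = CHF 5,780.00 × 0.0459106… = CHF 265.3631…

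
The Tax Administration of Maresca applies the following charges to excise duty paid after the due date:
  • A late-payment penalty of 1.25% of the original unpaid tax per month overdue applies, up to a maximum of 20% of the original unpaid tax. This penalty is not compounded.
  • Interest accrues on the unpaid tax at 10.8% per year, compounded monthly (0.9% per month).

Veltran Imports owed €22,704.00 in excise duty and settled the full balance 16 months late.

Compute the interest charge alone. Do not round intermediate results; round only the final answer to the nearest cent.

Interest: €22,704.00 × ((1 + 0.009)^16 − 1) = €22,704.00 × 0.1541404… = €3,499.6046…

€3,499.60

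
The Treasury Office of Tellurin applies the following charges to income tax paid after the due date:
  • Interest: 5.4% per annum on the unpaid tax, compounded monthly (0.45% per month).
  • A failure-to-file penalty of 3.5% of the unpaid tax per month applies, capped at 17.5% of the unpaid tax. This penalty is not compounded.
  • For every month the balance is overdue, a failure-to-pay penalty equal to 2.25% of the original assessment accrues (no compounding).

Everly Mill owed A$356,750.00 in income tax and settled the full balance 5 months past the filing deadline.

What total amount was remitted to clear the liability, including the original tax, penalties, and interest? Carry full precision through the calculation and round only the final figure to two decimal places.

A$467,415.07

Failure-to-file: 5 × 3.5% × A$356,750.00 = A$62,431.25, capped at 17.5% × A$356,750.00 = A$62,431.25
Failure-to-pay penalty: 5 × 2.25% × A$356,750.00 = A$40,134.38…
Interest: A$356,750.00 × ((1 + 0.0045)^5 − 1) = A$356,750.00 × 0.0227034… = A$8,099.4427…
Total = A$356,750.00 + A$102,565.6250 + A$8,099.4427… = A$467,415.07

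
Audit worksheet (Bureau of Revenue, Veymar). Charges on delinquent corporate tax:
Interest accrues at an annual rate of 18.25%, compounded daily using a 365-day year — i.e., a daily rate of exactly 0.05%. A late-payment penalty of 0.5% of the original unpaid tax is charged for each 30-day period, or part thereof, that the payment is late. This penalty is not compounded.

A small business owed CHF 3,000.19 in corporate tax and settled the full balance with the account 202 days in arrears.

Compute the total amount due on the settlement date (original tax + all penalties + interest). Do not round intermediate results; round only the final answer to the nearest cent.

Penalty periods: ⌈202/30⌉ = 7; penalty = 7 × 0.5% × CHF 3,000.19 = CHF 105.01…
Interest: CHF 3,000.19 × ((1 + 0.0005)^202 − 1) = CHF 3,000.19 × 0.10624872… = CHF 318.7663…
Total = CHF 3,000.19 + CHF 105.0067… + CHF 318.7663… = CHF 3,423.96

CHF 3,423.96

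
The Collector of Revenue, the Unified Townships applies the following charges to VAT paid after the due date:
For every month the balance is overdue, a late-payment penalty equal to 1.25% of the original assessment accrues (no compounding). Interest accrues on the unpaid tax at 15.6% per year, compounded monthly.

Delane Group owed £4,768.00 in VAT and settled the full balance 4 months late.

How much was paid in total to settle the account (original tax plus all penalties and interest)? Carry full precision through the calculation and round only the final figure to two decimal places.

Late-payment penalty = 1.25% × £4,768.00 × 4 mo = £238.40
Interest (15.6%/yr ÷ 12 = 1.3%/month): £4,768.00 × ((1 + 0.013)^4 − 1) = £252.8128…
Total = £4,768.00 + £238.4000 + £252.8128… = £5,259.21

£5,259.21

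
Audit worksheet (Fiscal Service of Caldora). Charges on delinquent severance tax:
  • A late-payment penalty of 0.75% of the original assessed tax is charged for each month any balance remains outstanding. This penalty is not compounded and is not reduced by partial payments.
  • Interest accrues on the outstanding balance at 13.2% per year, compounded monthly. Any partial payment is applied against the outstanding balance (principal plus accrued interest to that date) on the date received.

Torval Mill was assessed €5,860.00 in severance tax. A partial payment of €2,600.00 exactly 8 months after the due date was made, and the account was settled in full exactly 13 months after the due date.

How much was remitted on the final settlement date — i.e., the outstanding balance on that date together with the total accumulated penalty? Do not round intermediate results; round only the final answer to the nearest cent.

Monthly rate = 13.2% ÷ 12 = 1.1%
Balance at month 8: €5,860.0000 × (1 + 0.011)^8 = €6,395.9765…
After €2,600.00 payment: €6,395.9765… − €2,600.00 = €3,795.9765…
Balance at month 13: €3,795.9765… × (1 + 0.011)^5 = €4,009.3992…
Penalty: 13 × 0.75% × €5,860.00 = €571.35
Final settlement = outstanding balance + penalty = €4,009.3992… + €571.35 = €4,580.75

€4,580.75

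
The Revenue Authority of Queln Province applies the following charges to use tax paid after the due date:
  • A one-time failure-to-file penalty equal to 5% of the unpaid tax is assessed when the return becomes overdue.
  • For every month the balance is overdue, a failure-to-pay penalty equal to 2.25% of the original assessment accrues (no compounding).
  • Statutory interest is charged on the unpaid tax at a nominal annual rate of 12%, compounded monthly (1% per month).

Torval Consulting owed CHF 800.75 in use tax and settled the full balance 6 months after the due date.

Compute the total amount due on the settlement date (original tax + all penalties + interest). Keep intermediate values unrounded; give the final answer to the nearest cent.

CHF 998.15

Failure-to-file penalty: 5% × CHF 800.75 = CHF 40.04…
Failure-to-pay penalty = 2.25% × CHF 800.75 × 6 mo = CHF 108.10…
Interest: CHF 800.75 × ((1 + 0.01)^6 − 1) = CHF 800.75 × 0.0615202… = CHF 49.2623…
Total = CHF 800.75 + CHF 148.1388… + CHF 49.2623… = CHF 998.15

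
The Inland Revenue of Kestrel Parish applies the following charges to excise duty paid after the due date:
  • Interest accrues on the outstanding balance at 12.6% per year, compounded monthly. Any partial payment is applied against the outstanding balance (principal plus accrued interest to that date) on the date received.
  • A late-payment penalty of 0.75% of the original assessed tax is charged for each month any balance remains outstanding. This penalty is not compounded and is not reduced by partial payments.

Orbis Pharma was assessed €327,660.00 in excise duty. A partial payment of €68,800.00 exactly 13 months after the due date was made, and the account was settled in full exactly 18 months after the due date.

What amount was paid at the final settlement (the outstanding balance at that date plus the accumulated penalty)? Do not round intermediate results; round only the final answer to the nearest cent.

€367,182.31

Monthly rate = 12.6% ÷ 12 = 1.05%
Balance at month 13: €327,660.0000 × (1 + 0.0105)^13 = €375,314.6863…
After €68,800.00 payment: €375,314.6863… − €68,800.00 = €306,514.6863…
Balance at month 18: €306,514.6863… × (1 + 0.0105)^5 = €322,948.2068…
Penalty: 18 × 0.75% × €327,660.00 = €44,234.10
Final settlement = outstanding balance + penalty = €322,948.2068… + €44,234.10 = €367,182.31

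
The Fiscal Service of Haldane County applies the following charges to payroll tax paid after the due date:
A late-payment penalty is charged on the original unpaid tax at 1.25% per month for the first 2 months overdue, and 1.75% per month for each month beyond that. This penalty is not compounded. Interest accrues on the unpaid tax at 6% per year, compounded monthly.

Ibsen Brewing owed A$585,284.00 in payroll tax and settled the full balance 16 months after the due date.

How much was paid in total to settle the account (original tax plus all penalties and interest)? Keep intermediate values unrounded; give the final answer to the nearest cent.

Penalty, months 1–2: 2 × 1.25% × A$585,284.00 = A$14,632.10
Penalty, months 3–16: 14 × 1.75% × A$585,284.00 = A$143,394.58
Interest (6%/yr ÷ 12 = 0.5%/month): A$585,284.00 × ((1 + 0.005)^16 − 1) = A$48,620.2157…
Total = A$585,284.00 + A$158,026.6800 + A$48,620.2157… = A$791,930.90

A$791,930.90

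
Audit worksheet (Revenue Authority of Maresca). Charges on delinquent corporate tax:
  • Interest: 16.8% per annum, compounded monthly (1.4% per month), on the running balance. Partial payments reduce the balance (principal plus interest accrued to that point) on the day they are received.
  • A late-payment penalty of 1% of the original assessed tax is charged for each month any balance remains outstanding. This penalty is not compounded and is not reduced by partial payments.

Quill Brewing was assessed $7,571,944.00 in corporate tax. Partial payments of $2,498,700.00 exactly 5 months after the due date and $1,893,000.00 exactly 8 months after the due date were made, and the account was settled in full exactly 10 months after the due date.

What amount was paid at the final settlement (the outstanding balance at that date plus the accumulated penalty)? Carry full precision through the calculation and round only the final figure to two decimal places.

$4,833,599.99

Balance at month 5: $7,571,944.0000 × (1 + 0.014)^5 = $8,117,030.3229…
After $2,498,700.00 payment: $8,117,030.3229… − $2,498,700.00 = $5,618,330.3229…
Balance at month 8: $5,618,330.3229… × (1 + 0.014)^3 = $5,857,619.1914…
After $1,893,000.00 payment: $5,857,619.1914… − $1,893,000.00 = $3,964,619.1914…
Balance at month 10: $3,964,619.1914… × (1 + 0.014)^2 = $4,076,405.5941…
Penalty: 10 × 1% × $7,571,944.00 = $757,194.40
Final settlement = outstanding balance + penalty = $4,076,405.5941… + $757,194.40 = $4,833,599.99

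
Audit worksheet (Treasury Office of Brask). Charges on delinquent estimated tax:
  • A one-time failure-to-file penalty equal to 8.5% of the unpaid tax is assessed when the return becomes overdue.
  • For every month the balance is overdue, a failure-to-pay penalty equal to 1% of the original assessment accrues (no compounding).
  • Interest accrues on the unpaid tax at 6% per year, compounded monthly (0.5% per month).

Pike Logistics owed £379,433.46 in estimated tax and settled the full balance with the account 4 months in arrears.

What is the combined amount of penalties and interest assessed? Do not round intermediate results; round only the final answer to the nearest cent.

Failure-to-file penalty: 8.5% × £379,433.46 = £32,251.84…
Failure-to-pay penalty: 4 × 1% × £379,433.46 = £15,177.34…
Interest: £379,433.46 × ((1 + 0.005)^4 − 1) = £379,433.46 × 0.0201505… = £7,645.7742…
Penalties + interest = £47,429.1825 + £7,645.7742… = £55,074.96

£55,074.96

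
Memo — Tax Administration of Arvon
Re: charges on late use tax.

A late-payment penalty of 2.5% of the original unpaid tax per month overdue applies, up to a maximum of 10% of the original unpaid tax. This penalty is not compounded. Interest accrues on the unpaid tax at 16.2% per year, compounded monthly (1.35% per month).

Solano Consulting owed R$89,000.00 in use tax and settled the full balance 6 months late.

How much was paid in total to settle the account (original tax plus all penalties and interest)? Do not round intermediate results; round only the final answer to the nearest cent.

R$105,356.73

Penalty (uncapped): 6 × 2.5% × R$89,000.00 = R$13,350.00; cap = 10% × R$89,000.00 = R$8,900.00 → penalty = R$8,900.00
Interest: R$89,000.00 × ((1 + 0.0135)^6 − 1) = R$89,000.00 × 0.0837835… = R$7,456.7278…
Total = R$89,000.00 + R$8,900.0000 + R$7,456.7278… = R$105,356.73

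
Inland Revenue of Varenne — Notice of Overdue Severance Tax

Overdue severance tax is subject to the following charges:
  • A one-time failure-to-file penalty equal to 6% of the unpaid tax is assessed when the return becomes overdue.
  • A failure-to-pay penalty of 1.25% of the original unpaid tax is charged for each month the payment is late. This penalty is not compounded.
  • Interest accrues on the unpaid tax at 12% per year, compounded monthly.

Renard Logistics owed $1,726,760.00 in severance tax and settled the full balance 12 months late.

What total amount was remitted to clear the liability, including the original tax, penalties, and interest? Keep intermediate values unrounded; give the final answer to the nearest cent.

$2,308,375.99

Failure-to-file penalty: 6% × $1,726,760.00 = $103,605.60
Failure-to-pay penalty: 12 × 1.25% × $1,726,760.00 = $259,014.00
Interest (12%/yr ÷ 12 = 1%/month): $1,726,760.00 × ((1 + 0.01)^12 − 1) = $218,996.3890…
Total = $1,726,760.00 + $362,619.6000 + $218,996.3890… = $2,308,375.99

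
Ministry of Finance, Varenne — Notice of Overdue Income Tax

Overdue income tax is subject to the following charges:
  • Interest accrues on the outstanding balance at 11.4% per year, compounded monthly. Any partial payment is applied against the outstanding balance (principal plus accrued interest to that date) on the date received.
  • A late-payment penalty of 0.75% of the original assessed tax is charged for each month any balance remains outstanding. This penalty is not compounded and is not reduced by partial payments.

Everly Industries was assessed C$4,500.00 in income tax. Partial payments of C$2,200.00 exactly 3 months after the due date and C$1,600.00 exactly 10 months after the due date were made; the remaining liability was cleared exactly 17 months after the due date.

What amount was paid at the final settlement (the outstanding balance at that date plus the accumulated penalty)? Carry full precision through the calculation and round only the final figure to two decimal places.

C$1,637.59

Monthly rate = 11.4% ÷ 12 = 0.95%
Balance at month 3: C$4,500.0000 × (1 + 0.0095)^3 = C$4,629.4722…
After C$2,200.00 payment: C$4,629.4722… − C$2,200.00 = C$2,429.4722…
Balance at month 10: C$2,429.4722… × (1 + 0.0095)^7 = C$2,595.7102…
After C$1,600.00 payment: C$2,595.7102… − C$1,600.00 = C$995.7102…
Balance at month 17: C$995.7102… × (1 + 0.0095)^7 = C$1,063.8422…
Penalty: 17 × 0.75% × C$4,500.00 = C$573.75
Final settlement = outstanding balance + penalty = C$1,063.8422… + C$573.75 = C$1,637.59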